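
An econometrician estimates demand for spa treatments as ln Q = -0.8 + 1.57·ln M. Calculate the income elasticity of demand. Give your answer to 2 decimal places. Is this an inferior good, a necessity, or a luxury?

In a log-linear demand, the coefficient on ln M is the income elasticity.
So η = 1.57.
η > 1 ⇒ luxury.

1.57 (luxury)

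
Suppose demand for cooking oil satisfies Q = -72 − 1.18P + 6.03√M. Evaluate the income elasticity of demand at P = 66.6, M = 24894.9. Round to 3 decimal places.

At P = 66.6, M = 24894.9: Q = 800.833.
Holding P constant, ∂Q/∂M = 6.03/(2√M) = 0.0191087.
η_M = (∂Q/∂M)·(M/Q) = 0.0191087 × (24894.9/800.833) = 0.594.

0.594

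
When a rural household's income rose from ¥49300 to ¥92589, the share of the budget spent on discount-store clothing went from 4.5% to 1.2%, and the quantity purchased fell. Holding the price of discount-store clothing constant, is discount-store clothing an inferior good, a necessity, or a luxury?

inferior good

Quantity demanded falls as income rises, so η < 0.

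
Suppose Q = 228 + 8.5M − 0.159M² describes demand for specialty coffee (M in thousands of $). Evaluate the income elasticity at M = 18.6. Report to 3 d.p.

At M = 18.6: Q = 331.0924.
dQ/dM = 8.5 − 0.318M = 2.58520.
η = (dQ/dM)·(M/Q) = 2.58520 × (18.6/331.0924) = 0.145.

0.145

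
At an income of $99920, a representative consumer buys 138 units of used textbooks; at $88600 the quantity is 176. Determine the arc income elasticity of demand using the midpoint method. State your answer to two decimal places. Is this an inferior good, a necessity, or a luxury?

-2.02 (inferior good)

ΔQ = 176 − 138 = 38; midpoint Q̄ = (138 + 176)/2 = 157.
ΔI = 88600 − 99920 = -11320; midpoint Ī = (99920 + 88600)/2 = 94260.
η = (ΔQ/Q̄) ÷ (ΔI/Ī) = (38/157) ÷ (-11320/94260) = -2.02.
η < 0 ⇒ inferior good.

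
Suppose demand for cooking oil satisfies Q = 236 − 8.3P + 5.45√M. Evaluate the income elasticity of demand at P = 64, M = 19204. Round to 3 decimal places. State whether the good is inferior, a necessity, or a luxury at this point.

0.821 (necessity)

At P = 64, M = 19204: Q = 460.053.
Holding P constant, ∂Q/∂M = 5.45/(2√M) = 0.0196639.
η_M = (∂Q/∂M)·(M/Q) = 0.0196639 × (19204/460.053) = 0.821.
Since 0 < η < 1, this is a necessity.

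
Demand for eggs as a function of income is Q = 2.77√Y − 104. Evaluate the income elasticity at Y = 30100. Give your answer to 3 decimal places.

0.638

At Y = 30100: Q = 376.577.
dQ/dY = 2.77/(2√Y) = 0.00798301 at this income.
η = (dQ/dY)·(Y/Q) = 0.00798301 × (30100/376.577) = 0.638.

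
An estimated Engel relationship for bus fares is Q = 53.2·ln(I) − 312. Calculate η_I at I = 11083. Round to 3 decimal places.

0.290

At I = 11083: Q = 183.461.
dQ/dI = 53.2/I = 0.00480014 at this income.
η = (dQ/dI)·(I/Q) = 0.00480014 × (11083/183.461) = 0.290.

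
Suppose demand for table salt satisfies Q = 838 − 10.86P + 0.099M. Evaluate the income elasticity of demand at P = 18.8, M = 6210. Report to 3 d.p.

0.492

At P = 18.8, M = 6210: Q = 1248.622.
Holding P constant, ∂Q/∂M = 0.099.
η_M = (∂Q/∂M)·(M/Q) = 0.099 × (6210/1248.622) = 0.492.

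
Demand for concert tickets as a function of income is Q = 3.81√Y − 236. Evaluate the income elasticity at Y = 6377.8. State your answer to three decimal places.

At Y = 6377.8: Q = 68.271.
dQ/dY = 3.81/(2√Y) = 0.0238539 at this income.
η = (dQ/dY)·(Y/Q) = 0.0238539 × (6377.8/68.271) = 2.228.

2.228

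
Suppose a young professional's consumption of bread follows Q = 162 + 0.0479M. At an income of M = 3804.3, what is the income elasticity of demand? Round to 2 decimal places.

At M = 3804.3: Q = 344.226.
dQ/dM = 0.0479.
η = (dQ/dM)·(M/Q) = 0.0479 × (3804.3/344.226) = 0.53.

0.53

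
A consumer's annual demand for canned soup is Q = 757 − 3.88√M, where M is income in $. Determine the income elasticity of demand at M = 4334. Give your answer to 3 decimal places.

At M = 4334: Q = 501.567.
dQ/dM = -3.88/(2√M) = -0.0294684 at this income.
η = (dQ/dM)·(M/Q) = -0.0294684 × (4334/501.567) = -0.255.

-0.255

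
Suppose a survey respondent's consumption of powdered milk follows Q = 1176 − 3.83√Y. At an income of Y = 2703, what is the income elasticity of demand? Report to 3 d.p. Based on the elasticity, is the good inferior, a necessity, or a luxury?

-0.102 (inferior good)

At Y = 2703: Q = 976.877.
dQ/dY = -3.83/(2√Y) = -0.0368337 at this income.
η = (dQ/dY)·(Y/Q) = -0.0368337 × (2703/976.877) = -0.102.
Since η < 0, the good is an inferior good.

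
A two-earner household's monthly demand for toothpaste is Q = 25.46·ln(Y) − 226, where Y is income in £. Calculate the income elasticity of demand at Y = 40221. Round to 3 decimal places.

At Y = 40221: Q = 43.931.
dQ/dY = 25.46/Y = 0.000633003 at this income.
η = (dQ/dY)·(Y/Q) = 0.000633003 × (40221/43.931) = 0.580.

0.580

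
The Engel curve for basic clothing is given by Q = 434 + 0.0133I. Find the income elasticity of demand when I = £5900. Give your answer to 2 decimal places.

0.15

At I = 5900: Q = 512.470.
dQ/dI = 0.0133.
η = (dQ/dI)·(I/Q) = 0.0133 × (5900/512.470) = 0.15.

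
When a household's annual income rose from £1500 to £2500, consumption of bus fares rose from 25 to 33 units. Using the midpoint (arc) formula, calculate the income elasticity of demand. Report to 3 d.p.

ΔQ = 33 − 25 = 8; midpoint Q̄ = (25 + 33)/2 = 29.
ΔI = 2500 − 1500 = 1000; midpoint Ī = (1500 + 2500)/2 = 2000.
η = (ΔQ/Q̄) ÷ (ΔI/Ī) = (8/29) ÷ (1000/2000) = 0.552.

0.552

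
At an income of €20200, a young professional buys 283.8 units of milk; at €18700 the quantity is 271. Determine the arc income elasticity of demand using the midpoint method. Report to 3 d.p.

ΔQ = 271 − 283.8 = -12.8; midpoint Q̄ = (283.8 + 271)/2 = 277.4.
ΔI = 18700 − 20200 = -1500; midpoint Ī = (20200 + 18700)/2 = 19450.
η = (ΔQ/Q̄) ÷ (ΔI/Ī) = (-12.8/277.4) ÷ (-1500/19450) = 0.598.

0.598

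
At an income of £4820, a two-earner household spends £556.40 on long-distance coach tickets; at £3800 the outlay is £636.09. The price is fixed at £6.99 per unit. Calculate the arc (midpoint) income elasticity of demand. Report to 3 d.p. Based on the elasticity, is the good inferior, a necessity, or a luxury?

With a constant price, Q₁ = 556.40/6.99 = 79.599 and Q₂ = 636.09/6.99 = 91.000 (equivalently, work directly with expenditure since P cancels).
Midpoint %ΔQ = (636.09 − 556.40)/596.25 = 0.13365; midpoint %ΔI = (3800 − 4820)/4310 = -0.23666.
η = 0.13365 / -0.23666 = -0.565.
η < 0 ⇒ inferior good.

-0.565 (inferior good)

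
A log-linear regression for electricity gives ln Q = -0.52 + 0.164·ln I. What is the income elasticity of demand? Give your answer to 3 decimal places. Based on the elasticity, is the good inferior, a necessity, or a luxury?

0.164 (necessity)

In a log-linear demand, the coefficient on ln I is the income elasticity.
So η = 0.164.
0 < η < 1 ⇒ necessity.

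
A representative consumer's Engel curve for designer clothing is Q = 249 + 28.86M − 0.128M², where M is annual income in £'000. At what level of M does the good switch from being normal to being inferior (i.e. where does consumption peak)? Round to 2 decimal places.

112.73

dQ/dM = 28.86 − 0.256M.
The good is inferior where dQ/dM < 0. Setting dQ/dM = 0 gives M = 28.86 / 0.256 = 112.73.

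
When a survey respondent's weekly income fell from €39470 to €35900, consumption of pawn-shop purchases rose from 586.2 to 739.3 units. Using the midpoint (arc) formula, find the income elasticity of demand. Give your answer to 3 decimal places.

ΔQ = 739.3 − 586.2 = 153.1; midpoint Q̄ = (586.2 + 739.3)/2 = 662.75.
ΔI = 35900 − 39470 = -3570; midpoint Ī = (39470 + 35900)/2 = 37685.
η = (ΔQ/Q̄) ÷ (ΔI/Ī) = (153.1/662.75) ÷ (-3570/37685) = -2.439.

-2.439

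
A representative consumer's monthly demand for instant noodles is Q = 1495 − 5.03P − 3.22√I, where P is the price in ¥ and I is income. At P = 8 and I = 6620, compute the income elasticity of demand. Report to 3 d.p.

-0.110

At P = 8, I = 6620: Q = 1192.770.
Holding P constant, ∂Q/∂I = -3.22/(2√I) = -0.0197878.
η_I = (∂Q/∂I)·(I/Q) = -0.0197878 × (6620/1192.770) = -0.110.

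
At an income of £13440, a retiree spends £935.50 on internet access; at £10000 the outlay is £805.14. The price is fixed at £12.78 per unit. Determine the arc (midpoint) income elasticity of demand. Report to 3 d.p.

With a constant price, Q₁ = 935.50/12.78 = 73.200 and Q₂ = 805.14/12.78 = 63.000 (equivalently, work directly with expenditure since P cancels).
Midpoint %ΔQ = (805.14 − 935.50)/870.32 = -0.14978; midpoint %ΔI = (10000 − 13440)/11720 = -0.29352.
η = -0.14978 / -0.29352 = 0.510.

0.510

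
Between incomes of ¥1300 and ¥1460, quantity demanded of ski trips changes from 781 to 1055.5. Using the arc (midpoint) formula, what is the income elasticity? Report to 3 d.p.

2.578

ΔQ = 1055.5 − 781 = 274.5; midpoint Q̄ = (781 + 1055.5)/2 = 918.25.
ΔI = 1460 − 1300 = 160; midpoint Ī = (1300 + 1460)/2 = 1380.
η = (ΔQ/Q̄) ÷ (ΔI/Ī) = (274.5/918.25) ÷ (160/1380) = 2.578.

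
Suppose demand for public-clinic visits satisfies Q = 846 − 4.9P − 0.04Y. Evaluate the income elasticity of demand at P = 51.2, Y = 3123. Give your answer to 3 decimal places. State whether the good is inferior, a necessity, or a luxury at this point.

At P = 51.2, Y = 3123: Q = 470.200.
Holding P constant, ∂Q/∂Y = −0.04.
η_Y = (∂Q/∂Y)·(Y/Q) = -0.04 × (3123/470.200) = -0.266.
Since η < 0, this is an inferior good.

-0.266 (inferior good)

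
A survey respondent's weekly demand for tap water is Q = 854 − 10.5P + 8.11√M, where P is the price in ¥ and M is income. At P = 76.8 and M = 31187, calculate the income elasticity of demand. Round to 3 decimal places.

At P = 76.8, M = 31187: Q = 1479.813.
Holding P constant, ∂Q/∂M = 8.11/(2√M) = 0.0229617.
η_M = (∂Q/∂M)·(M/Q) = 0.0229617 × (31187/1479.813) = 0.484.

0.484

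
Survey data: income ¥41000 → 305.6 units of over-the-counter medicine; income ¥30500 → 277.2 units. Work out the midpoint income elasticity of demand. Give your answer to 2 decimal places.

ΔQ = 277.2 − 305.6 = -28.4; midpoint Q̄ = (305.6 + 277.2)/2 = 291.4.
ΔI = 30500 − 41000 = -10500; midpoint Ī = (41000 + 30500)/2 = 35750.
η = (ΔQ/Q̄) ÷ (ΔI/Ī) = (-28.4/291.4) ÷ (-10500/35750) = 0.33.

0.33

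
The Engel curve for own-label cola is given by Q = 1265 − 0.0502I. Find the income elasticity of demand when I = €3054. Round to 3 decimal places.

-0.138

At I = 3054: Q = 1111.689.
dQ/dI = −0.0502.
η = (dQ/dI)·(I/Q) = -0.0502 × (3054/1111.689) = -0.138.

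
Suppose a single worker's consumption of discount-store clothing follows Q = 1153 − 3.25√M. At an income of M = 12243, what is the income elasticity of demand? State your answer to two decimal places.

-0.23

At M = 12243: Q = 793.394.
dQ/dM = -3.25/(2√M) = -0.0146862 at this income.
η = (dQ/dM)·(M/Q) = -0.0146862 × (12243/793.394) = -0.23.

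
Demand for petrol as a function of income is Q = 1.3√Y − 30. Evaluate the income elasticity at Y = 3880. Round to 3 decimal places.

0.794

At Y = 3880: Q = 50.977.
dQ/dY = 1.3/(2√Y) = 0.0104351 at this income.
η = (dQ/dY)·(Y/Q) = 0.0104351 × (3880/50.977) = 0.794.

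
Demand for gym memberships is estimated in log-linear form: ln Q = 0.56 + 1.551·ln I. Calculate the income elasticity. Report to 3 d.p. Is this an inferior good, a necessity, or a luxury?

In a log-linear demand, the coefficient on ln I is the income elasticity.
So η = 1.551.
η > 1 ⇒ luxury.

1.551 (luxury)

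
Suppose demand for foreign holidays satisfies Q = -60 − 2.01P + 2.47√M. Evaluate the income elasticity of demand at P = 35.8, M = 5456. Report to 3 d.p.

1.807

At P = 35.8, M = 5456: Q = 50.488.
Holding P constant, ∂Q/∂M = 2.47/(2√M) = 0.0167197.
η_M = (∂Q/∂M)·(M/Q) = 0.0167197 × (5456/50.488) = 1.807.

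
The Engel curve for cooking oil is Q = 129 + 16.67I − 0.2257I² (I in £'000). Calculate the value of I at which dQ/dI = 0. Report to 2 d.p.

dQ/dI = 16.67 − 0.4514I.
The good is inferior where dQ/dI < 0. Setting dQ/dI = 0 gives I = 16.67 / 0.4514 = 36.93.

36.93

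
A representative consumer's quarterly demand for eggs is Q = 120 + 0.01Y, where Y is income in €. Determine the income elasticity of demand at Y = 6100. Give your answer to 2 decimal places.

0.34

At Y = 6100: Q = 181.000.
dQ/dY = 0.01.
η = (dQ/dY)·(Y/Q) = 0.01 × (6100/181.000) = 0.34.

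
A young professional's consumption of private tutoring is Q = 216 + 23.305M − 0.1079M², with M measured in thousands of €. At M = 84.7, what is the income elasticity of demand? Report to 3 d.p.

0.301

At M = 84.7: Q = 1415.8492.
dQ/dM = 23.305 − 0.2158M = 5.02674.
η = (dQ/dM)·(M/Q) = 5.02674 × (84.7/1415.8492) = 0.301.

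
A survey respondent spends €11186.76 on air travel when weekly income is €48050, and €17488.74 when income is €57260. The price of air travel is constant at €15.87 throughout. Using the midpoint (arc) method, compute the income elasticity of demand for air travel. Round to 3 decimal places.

2.513

With a constant price, Q₁ = 11186.76/15.87 = 704.900 and Q₂ = 17488.74/15.87 = 1102.000 (equivalently, work directly with expenditure since P cancels).
Midpoint %ΔQ = (17488.74 − 11186.76)/14337.75 = 0.43954; midpoint %ΔI = (57260 − 48050)/52655 = 0.17491.
η = 0.43954 / 0.17491 = 2.513.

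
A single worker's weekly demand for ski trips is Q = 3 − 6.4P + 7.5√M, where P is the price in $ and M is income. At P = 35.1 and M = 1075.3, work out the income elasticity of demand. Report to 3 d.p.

5.061

At P = 35.1, M = 1075.3: Q = 24.298.
Holding P constant, ∂Q/∂M = 7.5/(2√M) = 0.114358.
η_M = (∂Q/∂M)·(M/Q) = 0.114358 × (1075.3/24.298) = 5.061.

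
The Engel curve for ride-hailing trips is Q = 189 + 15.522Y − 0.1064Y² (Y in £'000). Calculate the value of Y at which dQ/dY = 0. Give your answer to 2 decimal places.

dQ/dY = 15.522 − 0.2128Y.
The good is inferior where dQ/dY < 0. Setting dQ/dY = 0 gives Y = 15.522 / 0.2128 = 72.94.

72.94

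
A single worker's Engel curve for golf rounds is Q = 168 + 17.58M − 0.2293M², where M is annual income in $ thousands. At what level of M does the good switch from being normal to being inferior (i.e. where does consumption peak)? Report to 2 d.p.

dQ/dM = 17.58 − 0.4586M.
The good is inferior where dQ/dM < 0. Setting dQ/dM = 0 gives M = 17.58 / 0.4586 = 38.33.

38.33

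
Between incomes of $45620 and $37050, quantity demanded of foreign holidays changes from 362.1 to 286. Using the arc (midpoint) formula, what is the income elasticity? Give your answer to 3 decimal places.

ΔQ = 286 − 362.1 = -76.1; midpoint Q̄ = (362.1 + 286)/2 = 324.05.
ΔI = 37050 − 45620 = -8570; midpoint Ī = (45620 + 37050)/2 = 41335.
η = (ΔQ/Q̄) ÷ (ΔI/Ī) = (-76.1/324.05) ÷ (-8570/41335) = 1.133.

1.133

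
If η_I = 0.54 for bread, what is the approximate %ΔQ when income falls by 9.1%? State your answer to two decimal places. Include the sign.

-4.91%

%ΔQ ≈ η × %ΔI = 0.54 × (-9.1%) = -4.91%.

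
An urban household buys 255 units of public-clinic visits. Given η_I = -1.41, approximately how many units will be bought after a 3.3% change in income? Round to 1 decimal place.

243.1

%ΔQ ≈ η × %ΔI = -1.41 × 3.3% = -4.653%.
New Q ≈ 255 × (1 − 0.04653) = 243.1.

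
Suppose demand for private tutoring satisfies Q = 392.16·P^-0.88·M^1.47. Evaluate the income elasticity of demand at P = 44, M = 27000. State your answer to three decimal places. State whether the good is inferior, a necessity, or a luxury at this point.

For a multiplicative demand Q = A·P^α·M^β, the income elasticity is β everywhere.
Here β = 1.47, so η = 1.470.
Since η > 1, this is a luxury.

1.470 (luxury)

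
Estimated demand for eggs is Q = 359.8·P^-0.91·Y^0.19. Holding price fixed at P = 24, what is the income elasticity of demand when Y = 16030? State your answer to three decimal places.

0.190

For a multiplicative demand Q = A·P^α·Y^β, the income elasticity is β everywhere.
Here β = 0.19, so η = 0.190.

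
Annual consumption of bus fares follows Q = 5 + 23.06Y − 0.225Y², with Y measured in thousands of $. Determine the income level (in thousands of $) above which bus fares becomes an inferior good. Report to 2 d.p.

51.24

dQ/dY = 23.06 − 0.45Y.
The good is inferior where dQ/dY < 0. Setting dQ/dY = 0 gives Y = 23.06 / 0.45 = 51.24.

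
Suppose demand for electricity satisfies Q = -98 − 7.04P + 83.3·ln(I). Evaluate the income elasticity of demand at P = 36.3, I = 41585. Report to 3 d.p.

0.156

At P = 36.3, I = 41585: Q = 532.385.
Holding P constant, ∂Q/∂I = 83.3/I = 0.00200313.
η_I = (∂Q/∂I)·(I/Q) = 0.00200313 × (41585/532.385) = 0.156.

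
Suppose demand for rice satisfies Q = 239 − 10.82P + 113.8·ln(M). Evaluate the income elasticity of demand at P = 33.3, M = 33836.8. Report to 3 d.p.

0.107

At P = 33.3, M = 33836.8: Q = 1065.549.
Holding P constant, ∂Q/∂M = 113.8/M = 0.0033632.
η_M = (∂Q/∂M)·(M/Q) = 0.0033632 × (33836.8/1065.549) = 0.107.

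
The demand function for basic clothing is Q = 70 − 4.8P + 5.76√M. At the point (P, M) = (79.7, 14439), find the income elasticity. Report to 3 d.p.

At P = 79.7, M = 14439: Q = 379.575.
Holding P constant, ∂Q/∂M = 5.76/(2√M) = 0.0239676.
η_M = (∂Q/∂M)·(M/Q) = 0.0239676 × (14439/379.575) = 0.912.

0.912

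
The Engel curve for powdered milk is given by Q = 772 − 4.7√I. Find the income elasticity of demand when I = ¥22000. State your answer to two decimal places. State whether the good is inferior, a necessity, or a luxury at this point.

-4.66 (inferior good)

At I = 22000: Q = 74.877.
dQ/dI = -4.7/(2√I) = -0.0158437 at this income.
η = (dQ/dI)·(I/Q) = -0.0158437 × (22000/74.877) = -4.66.
Since η < 0, the good is an inferior good.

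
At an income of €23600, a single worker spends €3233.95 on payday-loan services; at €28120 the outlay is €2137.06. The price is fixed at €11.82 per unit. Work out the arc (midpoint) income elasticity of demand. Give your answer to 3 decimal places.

-2.337

With a constant price, Q₁ = 3233.95/11.82 = 273.600 and Q₂ = 2137.06/11.82 = 180.800 (equivalently, work directly with expenditure since P cancels).
Midpoint %ΔQ = (2137.06 − 3233.95)/2685.51 = -0.40845; midpoint %ΔI = (28120 − 23600)/25860 = 0.17479.
η = -0.40845 / 0.17479 = -2.337.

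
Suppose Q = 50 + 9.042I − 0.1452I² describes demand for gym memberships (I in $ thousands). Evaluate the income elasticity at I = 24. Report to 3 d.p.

At I = 24: Q = 183.3728.
dQ/dI = 9.042 − 0.2904I = 2.07240.
η = (dQ/dI)·(I/Q) = 2.07240 × (24/183.3728) = 0.271.

0.271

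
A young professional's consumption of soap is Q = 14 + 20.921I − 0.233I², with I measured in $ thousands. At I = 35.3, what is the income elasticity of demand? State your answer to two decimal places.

0.34

At I = 35.3: Q = 462.1723.
dQ/dI = 20.921 − 0.466I = 4.47120.
η = (dQ/dI)·(I/Q) = 4.47120 × (35.3/462.1723) = 0.34.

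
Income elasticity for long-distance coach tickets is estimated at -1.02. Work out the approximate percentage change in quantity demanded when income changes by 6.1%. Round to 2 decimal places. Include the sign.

%ΔQ ≈ η × %ΔI = -1.02 × 6.1% = -6.22%.

-6.22%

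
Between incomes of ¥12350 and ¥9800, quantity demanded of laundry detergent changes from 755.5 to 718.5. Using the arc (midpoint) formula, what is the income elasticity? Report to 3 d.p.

ΔQ = 718.5 − 755.5 = -37; midpoint Q̄ = (755.5 + 718.5)/2 = 737.
ΔI = 9800 − 12350 = -2550; midpoint Ī = (12350 + 9800)/2 = 11075.
η = (ΔQ/Q̄) ÷ (ΔI/Ī) = (-37/737) ÷ (-2550/11075) = 0.218.

0.218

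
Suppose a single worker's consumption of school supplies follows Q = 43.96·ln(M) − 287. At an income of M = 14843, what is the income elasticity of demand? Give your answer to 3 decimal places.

At M = 14843: Q = 135.248.
dQ/dM = 43.96/M = 0.00296167 at this income.
η = (dQ/dM)·(M/Q) = 0.00296167 × (14843/135.248) = 0.325.

0.325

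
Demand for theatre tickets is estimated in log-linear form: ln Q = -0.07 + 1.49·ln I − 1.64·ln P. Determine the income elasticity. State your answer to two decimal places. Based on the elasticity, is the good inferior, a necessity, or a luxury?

In a log-linear demand, the coefficient on ln I is the income elasticity.
So η = 1.49.
η > 1 ⇒ luxury.

1.49 (luxury)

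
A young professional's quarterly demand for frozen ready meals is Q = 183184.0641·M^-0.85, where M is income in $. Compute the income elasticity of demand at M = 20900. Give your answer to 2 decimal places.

For Q = A·M^β the income elasticity is constant and equal to β.
Here β = -0.85, so η = -0.85.

-0.85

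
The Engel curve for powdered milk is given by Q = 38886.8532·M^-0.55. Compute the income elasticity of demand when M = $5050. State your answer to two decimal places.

-0.55

For Q = A·M^β the income elasticity is constant and equal to β.
Here β = -0.55, so η = -0.55.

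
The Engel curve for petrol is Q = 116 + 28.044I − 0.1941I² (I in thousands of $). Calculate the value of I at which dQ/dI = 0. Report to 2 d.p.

72.24

dQ/dI = 28.044 − 0.3882I.
The good is inferior where dQ/dI < 0. Setting dQ/dI = 0 gives I = 28.044 / 0.3882 = 72.24.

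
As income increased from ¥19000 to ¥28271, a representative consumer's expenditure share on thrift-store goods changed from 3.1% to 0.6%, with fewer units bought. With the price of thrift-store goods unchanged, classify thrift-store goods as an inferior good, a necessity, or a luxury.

Quantity demanded falls as income rises, so η < 0.

inferior good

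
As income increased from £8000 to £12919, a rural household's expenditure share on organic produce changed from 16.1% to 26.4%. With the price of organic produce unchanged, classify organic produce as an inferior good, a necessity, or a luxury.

The budget share rises as income rises, so η > 1.

luxury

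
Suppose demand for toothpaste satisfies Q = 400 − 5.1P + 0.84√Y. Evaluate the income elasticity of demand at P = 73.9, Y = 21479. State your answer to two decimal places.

At P = 73.9, Y = 21479: Q = 146.218.
Holding P constant, ∂Q/∂Y = 0.84/(2√Y) = 0.00286578.
η_Y = (∂Q/∂Y)·(Y/Q) = 0.00286578 × (21479/146.218) = 0.42.

0.42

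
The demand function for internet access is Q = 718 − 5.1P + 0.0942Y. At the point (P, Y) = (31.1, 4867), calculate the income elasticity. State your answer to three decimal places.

0.450

At P = 31.1, Y = 4867: Q = 1017.861.
Holding P constant, ∂Q/∂Y = 0.0942.
η_Y = (∂Q/∂Y)·(Y/Q) = 0.0942 × (4867/1017.861) = 0.450.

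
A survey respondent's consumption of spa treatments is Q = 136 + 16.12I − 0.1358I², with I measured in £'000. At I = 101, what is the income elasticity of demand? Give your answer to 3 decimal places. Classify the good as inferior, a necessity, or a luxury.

-3.016 (inferior good)

At I = 101: Q = 378.8242.
dQ/dI = 16.12 − 0.2716I = -11.31160.
η = (dQ/dI)·(I/Q) = -11.31160 × (101/378.8242) = -3.016.
η < 0 ⇒ inferior good.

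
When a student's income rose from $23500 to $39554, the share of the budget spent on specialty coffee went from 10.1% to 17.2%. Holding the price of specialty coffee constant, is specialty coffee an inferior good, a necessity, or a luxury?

The budget share rises as income rises, so η > 1.

luxury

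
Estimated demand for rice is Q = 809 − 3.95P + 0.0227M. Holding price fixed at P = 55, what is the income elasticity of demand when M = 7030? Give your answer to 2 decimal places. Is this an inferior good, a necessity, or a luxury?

At P = 55, M = 7030: Q = 751.331.
Holding P constant, ∂Q/∂M = 0.0227.
η_M = (∂Q/∂M)·(M/Q) = 0.0227 × (7030/751.331) = 0.21.
Since 0 < η < 1, this is a necessity.

0.21 (necessity)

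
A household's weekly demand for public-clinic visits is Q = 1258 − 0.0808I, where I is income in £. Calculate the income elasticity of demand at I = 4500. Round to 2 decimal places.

At I = 4500: Q = 894.400.
dQ/dI = −0.0808.
η = (dQ/dI)·(I/Q) = -0.0808 × (4500/894.400) = -0.41.

-0.41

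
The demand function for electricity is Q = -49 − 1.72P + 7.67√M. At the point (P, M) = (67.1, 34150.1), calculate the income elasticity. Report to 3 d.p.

At P = 67.1, M = 34150.1: Q = 1252.984.
Holding P constant, ∂Q/∂M = 7.67/(2√M) = 0.0207525.
η_M = (∂Q/∂M)·(M/Q) = 0.0207525 × (34150.1/1252.984) = 0.566.

0.566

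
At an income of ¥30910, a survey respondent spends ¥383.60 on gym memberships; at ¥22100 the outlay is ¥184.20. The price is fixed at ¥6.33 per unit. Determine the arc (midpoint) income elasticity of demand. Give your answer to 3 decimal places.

With a constant price, Q₁ = 383.60/6.33 = 60.600 and Q₂ = 184.20/6.33 = 29.100 (equivalently, work directly with expenditure since P cancels).
Midpoint %ΔQ = (184.20 − 383.60)/283.90 = -0.70236; midpoint %ΔI = (22100 − 30910)/26505 = -0.33239.
η = -0.70236 / -0.33239 = 2.113.

2.113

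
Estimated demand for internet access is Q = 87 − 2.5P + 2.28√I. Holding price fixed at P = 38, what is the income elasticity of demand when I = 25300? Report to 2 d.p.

At P = 38, I = 25300: Q = 354.656.
Holding P constant, ∂Q/∂I = 2.28/(2√I) = 0.00716712.
η_I = (∂Q/∂I)·(I/Q) = 0.00716712 × (25300/354.656) = 0.51.

0.51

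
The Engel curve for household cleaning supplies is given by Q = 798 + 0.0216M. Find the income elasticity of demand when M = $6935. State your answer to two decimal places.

0.16

At M = 6935: Q = 947.796.
dQ/dM = 0.0216.
η = (dQ/dM)·(M/Q) = 0.0216 × (6935/947.796) = 0.16.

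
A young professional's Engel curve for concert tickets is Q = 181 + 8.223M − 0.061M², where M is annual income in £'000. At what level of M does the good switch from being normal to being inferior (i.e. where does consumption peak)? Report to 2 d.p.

67.40

dQ/dM = 8.223 − 0.122M.
The good is inferior where dQ/dM < 0. Setting dQ/dM = 0 gives M = 8.223 / 0.122 = 67.40.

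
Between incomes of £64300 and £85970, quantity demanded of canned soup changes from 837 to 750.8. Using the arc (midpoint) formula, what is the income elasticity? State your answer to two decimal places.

-0.38

ΔQ = 750.8 − 837 = -86.2; midpoint Q̄ = (837 + 750.8)/2 = 793.9.
ΔI = 85970 − 64300 = 21670; midpoint Ī = (64300 + 85970)/2 = 75135.
η = (ΔQ/Q̄) ÷ (ΔI/Ī) = (-86.2/793.9) ÷ (21670/75135) = -0.38.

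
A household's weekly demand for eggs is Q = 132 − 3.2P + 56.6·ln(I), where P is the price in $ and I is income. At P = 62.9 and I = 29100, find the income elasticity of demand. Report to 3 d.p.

0.110

At P = 62.9, I = 29100: Q = 512.483.
Holding P constant, ∂Q/∂I = 56.6/I = 0.00194502.
η_I = (∂Q/∂I)·(I/Q) = 0.00194502 × (29100/512.483) = 0.110.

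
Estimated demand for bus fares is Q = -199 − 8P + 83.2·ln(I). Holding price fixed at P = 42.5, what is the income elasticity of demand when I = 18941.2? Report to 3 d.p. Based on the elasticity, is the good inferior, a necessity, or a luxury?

At P = 42.5, I = 18941.2: Q = 280.445.
Holding P constant, ∂Q/∂I = 83.2/I = 0.00439254.
η_I = (∂Q/∂I)·(I/Q) = 0.00439254 × (18941.2/280.445) = 0.297.
Since 0 < η < 1, this is a necessity.

0.297 (necessity)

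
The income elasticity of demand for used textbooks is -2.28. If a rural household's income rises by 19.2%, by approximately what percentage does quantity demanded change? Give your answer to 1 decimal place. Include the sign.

-43.8%

%ΔQ ≈ η × %ΔI = -2.28 × 19.2% = -43.8%.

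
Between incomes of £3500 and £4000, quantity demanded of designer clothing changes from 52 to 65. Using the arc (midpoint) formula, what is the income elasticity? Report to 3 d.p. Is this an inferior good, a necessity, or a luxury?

ΔQ = 65 − 52 = 13; midpoint Q̄ = (52 + 65)/2 = 58.5.
ΔI = 4000 − 3500 = 500; midpoint Ī = (3500 + 4000)/2 = 3750.
η = (ΔQ/Q̄) ÷ (ΔI/Ī) = (13/58.5) ÷ (500/3750) = 1.667.
η > 1 ⇒ luxury.

1.667 (luxury)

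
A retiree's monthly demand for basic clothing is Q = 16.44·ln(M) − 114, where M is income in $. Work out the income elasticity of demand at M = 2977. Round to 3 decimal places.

0.940

At M = 2977: Q = 17.498.
dQ/dM = 16.44/M = 0.00552234 at this income.
η = (dQ/dM)·(M/Q) = 0.00552234 × (2977/17.498) = 0.940.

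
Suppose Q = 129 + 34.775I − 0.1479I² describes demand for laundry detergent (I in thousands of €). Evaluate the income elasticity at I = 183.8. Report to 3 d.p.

-2.363

At I = 183.8: Q = 1524.2221.
dQ/dI = 34.775 − 0.2958I = -19.59304.
η = (dQ/dI)·(I/Q) = -19.59304 × (183.8/1524.2221) = -2.363.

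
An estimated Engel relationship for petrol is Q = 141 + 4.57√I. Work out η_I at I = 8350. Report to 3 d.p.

0.374

At I = 8350: Q = 558.599.
dQ/dI = 4.57/(2√I) = 0.0250059 at this income.
η = (dQ/dI)·(I/Q) = 0.0250059 × (8350/558.599) = 0.374.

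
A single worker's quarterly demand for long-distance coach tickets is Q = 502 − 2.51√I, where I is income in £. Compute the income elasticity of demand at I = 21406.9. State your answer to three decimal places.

-1.363

At I = 21406.9: Q = 134.759.
dQ/dI = -2.51/(2√I) = -0.00857762 at this income.
η = (dQ/dI)·(I/Q) = -0.00857762 × (21406.9/134.759) = -1.363.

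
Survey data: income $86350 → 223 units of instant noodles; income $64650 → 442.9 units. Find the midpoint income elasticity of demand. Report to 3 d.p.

ΔQ = 442.9 − 223 = 219.9; midpoint Q̄ = (223 + 442.9)/2 = 332.95.
ΔI = 64650 − 86350 = -21700; midpoint Ī = (86350 + 64650)/2 = 75500.
η = (ΔQ/Q̄) ÷ (ΔI/Ī) = (219.9/332.95) ÷ (-21700/75500) = -2.298.

-2.298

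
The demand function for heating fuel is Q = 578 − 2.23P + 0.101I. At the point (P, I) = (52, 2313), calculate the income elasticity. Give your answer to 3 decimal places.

0.336

At P = 52, I = 2313: Q = 695.653.
Holding P constant, ∂Q/∂I = 0.101.
η_I = (∂Q/∂I)·(I/Q) = 0.101 × (2313/695.653) = 0.336.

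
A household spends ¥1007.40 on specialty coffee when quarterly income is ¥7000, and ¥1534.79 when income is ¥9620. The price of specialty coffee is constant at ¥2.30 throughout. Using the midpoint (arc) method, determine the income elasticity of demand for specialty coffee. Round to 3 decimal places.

With a constant price, Q₁ = 1007.40/2.30 = 438.000 and Q₂ = 1534.79/2.30 = 667.300 (equivalently, work directly with expenditure since P cancels).
Midpoint %ΔQ = (1534.79 − 1007.40)/1271.10 = 0.41491; midpoint %ΔI = (9620 − 7000)/8310 = 0.31528.
η = 0.41491 / 0.31528 = 1.316.

1.316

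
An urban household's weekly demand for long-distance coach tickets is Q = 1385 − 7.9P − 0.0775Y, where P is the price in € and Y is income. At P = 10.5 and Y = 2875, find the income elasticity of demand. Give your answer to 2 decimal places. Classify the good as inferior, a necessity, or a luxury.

At P = 10.5, Y = 2875: Q = 1079.238.
Holding P constant, ∂Q/∂Y = −0.0775.
η_Y = (∂Q/∂Y)·(Y/Q) = -0.0775 × (2875/1079.238) = -0.21.
Since η < 0, this is an inferior good.

-0.21 (inferior good)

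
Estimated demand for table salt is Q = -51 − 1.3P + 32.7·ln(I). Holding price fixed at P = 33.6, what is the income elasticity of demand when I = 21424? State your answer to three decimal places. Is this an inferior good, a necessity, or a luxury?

0.141 (necessity)

At P = 33.6, I = 21424: Q = 231.413.
Holding P constant, ∂Q/∂I = 32.7/I = 0.00152633.
η_I = (∂Q/∂I)·(I/Q) = 0.00152633 × (21424/231.413) = 0.141.
Since 0 < η < 1, this is a necessity.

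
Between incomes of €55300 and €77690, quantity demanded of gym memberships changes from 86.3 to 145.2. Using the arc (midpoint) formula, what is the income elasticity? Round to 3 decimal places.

ΔQ = 145.2 − 86.3 = 58.9; midpoint Q̄ = (86.3 + 145.2)/2 = 115.75.
ΔI = 77690 − 55300 = 22390; midpoint Ī = (55300 + 77690)/2 = 66495.
η = (ΔQ/Q̄) ÷ (ΔI/Ī) = (58.9/115.75) ÷ (22390/66495) = 1.511.

1.511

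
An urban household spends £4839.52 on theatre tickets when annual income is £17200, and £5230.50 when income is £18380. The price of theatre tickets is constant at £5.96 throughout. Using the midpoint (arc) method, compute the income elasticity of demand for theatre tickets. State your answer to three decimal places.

With a constant price, Q₁ = 4839.52/5.96 = 812.000 and Q₂ = 5230.50/5.96 = 877.601 (equivalently, work directly with expenditure since P cancels).
Midpoint %ΔQ = (5230.50 − 4839.52)/5035.01 = 0.07765; midpoint %ΔI = (18380 − 17200)/17790 = 0.06633.
η = 0.07765 / 0.06633 = 1.171.

1.171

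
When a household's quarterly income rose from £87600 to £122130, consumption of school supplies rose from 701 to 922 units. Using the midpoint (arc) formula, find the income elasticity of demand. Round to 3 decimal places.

ΔQ = 922 − 701 = 221; midpoint Q̄ = (701 + 922)/2 = 811.5.
ΔI = 122130 − 87600 = 34530; midpoint Ī = (87600 + 122130)/2 = 104865.
η = (ΔQ/Q̄) ÷ (ΔI/Ī) = (221/811.5) ÷ (34530/104865) = 0.827.

0.827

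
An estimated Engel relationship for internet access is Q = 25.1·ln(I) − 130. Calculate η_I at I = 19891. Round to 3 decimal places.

0.212

At I = 19891: Q = 118.440.
dQ/dI = 25.1/I = 0.00126188 at this income.
η = (dQ/dI)·(I/Q) = 0.00126188 × (19891/118.440) = 0.212.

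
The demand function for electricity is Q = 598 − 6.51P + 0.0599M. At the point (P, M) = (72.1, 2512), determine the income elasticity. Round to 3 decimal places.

At P = 72.1, M = 2512: Q = 279.098.
Holding P constant, ∂Q/∂M = 0.0599.
η_M = (∂Q/∂M)·(M/Q) = 0.0599 × (2512/279.098) = 0.539.

0.539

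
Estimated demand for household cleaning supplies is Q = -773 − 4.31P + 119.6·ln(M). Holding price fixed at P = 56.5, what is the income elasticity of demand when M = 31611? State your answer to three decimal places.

At P = 56.5, M = 31611: Q = 222.692.
Holding P constant, ∂Q/∂M = 119.6/M = 0.00378349.
η_M = (∂Q/∂M)·(M/Q) = 0.00378349 × (31611/222.692) = 0.537.

0.537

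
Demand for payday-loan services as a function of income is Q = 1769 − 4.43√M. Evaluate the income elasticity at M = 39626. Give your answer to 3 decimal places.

-0.497

At M = 39626: Q = 887.152.
dQ/dM = -4.43/(2√M) = -0.0111271 at this income.
η = (dQ/dM)·(M/Q) = -0.0111271 × (39626/887.152) = -0.497.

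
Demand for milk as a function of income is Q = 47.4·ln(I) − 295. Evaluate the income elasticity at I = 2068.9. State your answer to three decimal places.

0.709

At I = 2068.9: Q = 66.888.
dQ/dI = 47.4/I = 0.0229107 at this income.
η = (dQ/dI)·(I/Q) = 0.0229107 × (2068.9/66.888) = 0.709.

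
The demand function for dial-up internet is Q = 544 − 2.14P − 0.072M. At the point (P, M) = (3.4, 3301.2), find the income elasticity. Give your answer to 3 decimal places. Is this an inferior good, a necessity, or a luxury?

-0.795 (inferior good)

At P = 3.4, M = 3301.2: Q = 299.038.
Holding P constant, ∂Q/∂M = −0.072.
η_M = (∂Q/∂M)·(M/Q) = -0.072 × (3301.2/299.038) = -0.795.
Since η < 0, this is an inferior good.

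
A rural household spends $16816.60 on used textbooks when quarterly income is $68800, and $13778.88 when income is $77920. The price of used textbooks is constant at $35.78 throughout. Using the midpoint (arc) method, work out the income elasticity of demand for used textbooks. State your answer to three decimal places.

-1.597

With a constant price, Q₁ = 16816.60/35.78 = 470.000 and Q₂ = 13778.88/35.78 = 385.100 (equivalently, work directly with expenditure since P cancels).
Midpoint %ΔQ = (13778.88 − 16816.60)/15297.74 = -0.19857; midpoint %ΔI = (77920 − 68800)/73360 = 0.12432.
η = -0.19857 / 0.12432 = -1.597.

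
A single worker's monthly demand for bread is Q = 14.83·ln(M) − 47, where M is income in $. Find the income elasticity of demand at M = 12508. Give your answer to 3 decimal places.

0.160

At M = 12508: Q = 92.908.
dQ/dM = 14.83/M = 0.00118564 at this income.
η = (dQ/dM)·(M/Q) = 0.00118564 × (12508/92.908) = 0.160.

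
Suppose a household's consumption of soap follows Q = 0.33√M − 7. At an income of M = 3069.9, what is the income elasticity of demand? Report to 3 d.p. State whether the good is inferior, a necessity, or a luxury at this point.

At M = 3069.9: Q = 11.284.
dQ/dM = 0.33/(2√M) = 0.00297798 at this income.
η = (dQ/dM)·(M/Q) = 0.00297798 × (3069.9/11.284) = 0.810.
Since 0 < η < 1, the good is a necessity.

0.810 (necessity)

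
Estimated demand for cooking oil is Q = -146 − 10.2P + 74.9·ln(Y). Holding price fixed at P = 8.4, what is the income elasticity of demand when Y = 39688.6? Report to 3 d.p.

At P = 8.4, Y = 39688.6: Q = 561.423.
Holding P constant, ∂Q/∂Y = 74.9/Y = 0.00188719.
η_Y = (∂Q/∂Y)·(Y/Q) = 0.00188719 × (39688.6/561.423) = 0.133.

0.133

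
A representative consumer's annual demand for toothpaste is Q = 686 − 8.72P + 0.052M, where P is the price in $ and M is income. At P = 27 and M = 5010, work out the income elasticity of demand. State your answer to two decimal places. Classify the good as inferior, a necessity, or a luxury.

0.37 (necessity)

At P = 27, M = 5010: Q = 711.080.
Holding P constant, ∂Q/∂M = 0.052.
η_M = (∂Q/∂M)·(M/Q) = 0.052 × (5010/711.080) = 0.37.
Since 0 < η < 1, this is a necessity.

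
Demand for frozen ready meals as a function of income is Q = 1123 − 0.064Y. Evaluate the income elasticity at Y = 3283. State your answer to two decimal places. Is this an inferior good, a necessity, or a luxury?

At Y = 3283: Q = 912.888.
dQ/dY = −0.064.
η = (dQ/dY)·(Y/Q) = -0.064 × (3283/912.888) = -0.23.
Since η < 0, the good is an inferior good.

-0.23 (inferior good)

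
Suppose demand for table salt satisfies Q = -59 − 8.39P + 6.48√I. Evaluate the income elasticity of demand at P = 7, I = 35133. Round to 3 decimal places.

0.554

At P = 7, I = 35133: Q = 1096.868.
Holding P constant, ∂Q/∂I = 6.48/(2√I) = 0.0172857.
η_I = (∂Q/∂I)·(I/Q) = 0.0172857 × (35133/1096.868) = 0.554.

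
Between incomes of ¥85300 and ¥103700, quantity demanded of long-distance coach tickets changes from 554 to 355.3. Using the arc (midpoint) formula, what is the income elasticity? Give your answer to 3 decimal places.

ΔQ = 355.3 − 554 = -198.7; midpoint Q̄ = (554 + 355.3)/2 = 454.65.
ΔI = 103700 − 85300 = 18400; midpoint Ī = (85300 + 103700)/2 = 94500.
η = (ΔQ/Q̄) ÷ (ΔI/Ī) = (-198.7/454.65) ÷ (18400/94500) = -2.245.

-2.245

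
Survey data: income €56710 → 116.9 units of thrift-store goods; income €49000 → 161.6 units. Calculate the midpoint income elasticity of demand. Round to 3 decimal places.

-2.201

ΔQ = 161.6 − 116.9 = 44.7; midpoint Q̄ = (116.9 + 161.6)/2 = 139.25.
ΔI = 49000 − 56710 = -7710; midpoint Ī = (56710 + 49000)/2 = 52855.
η = (ΔQ/Q̄) ÷ (ΔI/Ī) = (44.7/139.25) ÷ (-7710/52855) = -2.201.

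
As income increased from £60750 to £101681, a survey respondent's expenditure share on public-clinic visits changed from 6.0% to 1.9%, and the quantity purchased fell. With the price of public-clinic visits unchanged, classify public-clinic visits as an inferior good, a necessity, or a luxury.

inferior good

Quantity demanded falls as income rises, so η < 0.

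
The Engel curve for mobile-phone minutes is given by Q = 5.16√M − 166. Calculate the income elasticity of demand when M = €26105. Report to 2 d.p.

0.62

At M = 26105: Q = 667.703.
dQ/dM = 5.16/(2√M) = 0.0159683 at this income.
η = (dQ/dM)·(M/Q) = 0.0159683 × (26105/667.703) = 0.62.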